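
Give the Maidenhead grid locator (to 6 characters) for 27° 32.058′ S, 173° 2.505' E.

Add 180° to longitude and 90° to latitude: 353.0417, 62.4657.
Field: lon ⌊353.0417/20⌋ = 17 → R; lat ⌊62.4657/10⌋ = 6 → G.
Square: lon ⌊13.0417/2⌋ = 6; lat ⌊2.4657/1⌋ = 2.
Subsquare: lon ⌊1.0417/0.0833333⌋ = 12 → m; lat ⌊0.4657/0.0416667⌋ = 11 → l.

RG62ml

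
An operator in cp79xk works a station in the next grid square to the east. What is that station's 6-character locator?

Longitude subsquare x = 23; +1 → 24, wraps to 0 = a, carry into square.
Longitude square 7; +1 → 8.
The latitude characters are unchanged.

CP89ak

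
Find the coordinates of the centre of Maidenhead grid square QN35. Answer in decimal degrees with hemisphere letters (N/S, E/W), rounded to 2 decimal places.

45.50° N, 147.00° E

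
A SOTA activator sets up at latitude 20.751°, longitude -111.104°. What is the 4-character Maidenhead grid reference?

DL40

Add 180° to longitude and 90° to latitude: 68.90, 110.75.
Field: 68.90/20 → 3 → D, 110.75/10 → 11 → L; chars DL.
Square: 8.90/2 → 4, 0.75/1 → 0; chars 40.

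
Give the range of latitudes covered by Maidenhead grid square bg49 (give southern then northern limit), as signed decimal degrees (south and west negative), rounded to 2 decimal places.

-21.00, -20.00

Field B=1, G=6: +1·20° lon, +6·10° lat → SW at lon -160°, lat -30°.
Square 4, 9: +4·2° lon, +9·1° lat → SW at lon -152°, lat -21°.
Cell spans 2° lon × 1° lat.
south -21.00, north -20.00.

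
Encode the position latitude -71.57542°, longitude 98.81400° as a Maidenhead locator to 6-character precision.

NB98jk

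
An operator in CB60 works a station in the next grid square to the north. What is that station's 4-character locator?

CB61

Latitude square 0; +1 → 1.
The longitude characters are unchanged.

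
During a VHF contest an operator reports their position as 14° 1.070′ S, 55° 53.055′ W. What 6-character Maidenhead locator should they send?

Offset from 180°W / 90°S: lon 124.1157°, lat 75.9822°.
Field (20°×10°, letters A–R): 124.1157/20 → 6 → G, 75.9822/10 → 7 → H; chars GH.
Square (2°×1°, digits 0–9): 4.1157/2 → 2, 5.9822/1 → 5; chars 25.
Subsquare (5′×2.5′, letters a–x): 0.1157/0.0833333 → 1 → b, 0.9822/0.0416667 → 23 → x; chars bx.

GH25bx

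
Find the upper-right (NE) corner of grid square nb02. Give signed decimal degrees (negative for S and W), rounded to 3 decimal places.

-77.000, 82.000

Field N=13, B=1: +13·20° lon, +1·10° lat → SW at lon 80°, lat -80°.
Square 0, 2: +0·2° lon, +2·1° lat → SW at lon 80°, lat -78°.
Cell spans 2° lon × 1° lat. NE corner is SW corner plus one full cell.
latitude -77.000, longitude 82.000.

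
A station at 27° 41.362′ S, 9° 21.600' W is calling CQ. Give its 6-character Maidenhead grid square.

Add 180° to longitude and 90° to latitude: 170.6400, 62.3106.
Field (20°×10°, letters A–R): 170.6400/20 → 8 → I, 62.3106/10 → 6 → G; chars IG.
Square (2°×1°, digits 0–9): 10.6400/2 → 5, 2.3106/1 → 2; chars 52.
Subsquare (5′×2.5′, letters a–x): 0.6400/0.0833333 → 7 → h, 0.3106/0.0416667 → 7 → h; chars hh.

IG52hh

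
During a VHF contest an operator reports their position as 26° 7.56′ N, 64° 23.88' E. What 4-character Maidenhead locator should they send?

Shift to the Maidenhead origin (180°W, 90°S): lon 244.40, lat 116.13.
Field: 244.40/20 → 12 → M, 116.13/10 → 11 → L; chars ML.
Square: 4.40/2 → 2, 6.13/1 → 6; chars 26.

ML26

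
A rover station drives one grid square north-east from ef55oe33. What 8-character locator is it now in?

Longitude extended square 3; +1 → 4.
Latitude extended square 3; +1 → 4.

EF55oe44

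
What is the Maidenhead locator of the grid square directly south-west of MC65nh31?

MC65nh20

Longitude extended square 3; −1 → 2.
Latitude extended square 1; −1 → 0.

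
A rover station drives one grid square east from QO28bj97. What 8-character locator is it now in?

QO28cj07

Longitude extended square 9; +1 → 10, wraps to 0, carry into subsquare.
Longitude subsquare b = 1; +1 → 2 = c.
The latitude characters are unchanged.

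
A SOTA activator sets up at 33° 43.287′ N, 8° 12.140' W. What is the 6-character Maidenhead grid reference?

Offset from 180°W / 90°S: lon 171.7977°, lat 123.7215°.
Field: 171.7977/20 → 8 → I, 123.7215/10 → 12 → M; chars IM.
Square: 11.7977/2 → 5, 3.7215/1 → 3; chars 53.
Subsquare: 1.7977/0.0833333 → 21 → v, 0.7215/0.0416667 → 17 → r; chars vr.

IM53vr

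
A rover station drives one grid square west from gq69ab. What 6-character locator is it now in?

GQ59xb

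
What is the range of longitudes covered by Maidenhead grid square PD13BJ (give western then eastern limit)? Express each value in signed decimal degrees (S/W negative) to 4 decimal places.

122.0833, 122.1667

Field P=15, D=3: +15·20° lon, +3·10° lat → SW at lon 120°, lat -60°.
Square 1, 3: +1·2° lon, +3·1° lat → SW at lon 122°, lat -57°.
Subsquare b=1, j=9: +1·0.0833333° lon, +9·0.0416667° lat → SW at lon 122.083°, lat -56.625°.
Cell spans 0.0833333° lon × 0.0416667° lat.
west 122.0833, east 122.1667.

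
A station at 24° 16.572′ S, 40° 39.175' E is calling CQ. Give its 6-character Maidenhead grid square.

LG05hr

Add 180° to longitude and 90° to latitude: 220.6529, 65.7238.
Field: lon ⌊220.6529/20⌋ = 11 → L; lat ⌊65.7238/10⌋ = 6 → G.
Square: lon ⌊0.6529/2⌋ = 0; lat ⌊5.7238/1⌋ = 5.
Subsquare: lon ⌊0.6529/0.0833333⌋ = 7 → h; lat ⌊0.7238/0.0416667⌋ = 17 → r.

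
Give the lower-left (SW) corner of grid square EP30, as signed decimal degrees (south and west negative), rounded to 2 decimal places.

Field E=4, P=15: +4·20° lon, +15·10° lat → SW at lon -100°, lat 60°.
Square 3, 0: +3·2° lon, +0·1° lat → SW at lon -94°, lat 60°.
latitude 60.00, longitude -94.00.

60.00, -94.00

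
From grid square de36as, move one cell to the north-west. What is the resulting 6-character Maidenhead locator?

Longitude subsquare a = 0; −1 → -1, wraps to 23 = x, carry into square.
Longitude square 3; −1 → 2.
Latitude subsquare s = 18; +1 → 19 = t.

DE26xt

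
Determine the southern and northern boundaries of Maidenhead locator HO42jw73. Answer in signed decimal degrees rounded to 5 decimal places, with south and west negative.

52.92917, 52.93333

Field H=7, O=14: +7·20° lon, +14·10° lat → SW at lon -40°, lat 50°.
Square 4, 2: +4·2° lon, +2·1° lat → SW at lon -32°, lat 52°.
Subsquare j=9, w=22: +9·0.0833333° lon, +22·0.0416667° lat → SW at lon -31.25°, lat 52.9167°.
Extended square 7, 3: +7·0.00833333° lon, +3·0.00416667° lat → SW at lon -31.1917°, lat 52.9292°.
Cell spans 0.00833333° lon × 0.00416667° lat.
south 52.92917, north 52.93333.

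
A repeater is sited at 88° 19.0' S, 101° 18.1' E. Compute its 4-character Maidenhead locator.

OA01

Add 180° to longitude and 90° to latitude: 281.30, 1.68.
Field: lon ⌊281.30/20⌋ = 14 → O; lat ⌊1.68/10⌋ = 0 → A.
Square: lon ⌊1.30/2⌋ = 0; lat ⌊1.68/1⌋ = 1.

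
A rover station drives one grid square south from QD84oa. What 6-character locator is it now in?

QD83ox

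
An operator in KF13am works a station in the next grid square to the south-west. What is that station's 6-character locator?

KF03xl

Longitude subsquare a = 0; −1 → -1, wraps to 23 = x, carry into square.
Longitude square 1; −1 → 0.
Latitude subsquare m = 12; −1 → 11 = l.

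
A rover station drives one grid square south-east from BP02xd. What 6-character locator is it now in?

BP12ac

Longitude subsquare x = 23; +1 → 24, wraps to 0 = a, carry into square.
Longitude square 0; +1 → 1.
Latitude subsquare d = 3; −1 → 2 = c.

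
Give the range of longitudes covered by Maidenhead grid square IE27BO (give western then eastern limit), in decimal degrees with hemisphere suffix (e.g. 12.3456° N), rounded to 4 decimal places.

15.9167° W, 15.8333° W

Field I=8, E=4: +8·20° lon, +4·10° lat → SW at lon -20°, lat -50°.
Square 2, 7: +2·2° lon, +7·1° lat → SW at lon -16°, lat -43°.
Subsquare b=1, o=14: +1·0.0833333° lon, +14·0.0416667° lat → SW at lon -15.9167°, lat -42.4167°.
Cell spans 0.0833333° lon × 0.0416667° lat.
west 15.9167° W, east 15.8333° W.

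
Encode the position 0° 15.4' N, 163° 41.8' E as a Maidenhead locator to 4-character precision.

Shift to the Maidenhead origin (180°W, 90°S): lon 343.70, lat 90.26.
Field: 343.70/20 → 17 → R, 90.26/10 → 9 → J; chars RJ.
Square: 3.70/2 → 1, 0.26/1 → 0; chars 10.

RJ10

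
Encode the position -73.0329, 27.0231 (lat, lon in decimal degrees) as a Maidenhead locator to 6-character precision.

Add 180° to longitude and 90° to latitude: 207.0231, 16.9671.
Field: 207.0231/20 → 10 → K, 16.9671/10 → 1 → B; chars KB.
Square: 7.0231/2 → 3, 6.9671/1 → 6; chars 36.
Subsquare: 1.0231/0.0833333 → 12 → m, 0.9671/0.0416667 → 23 → x; chars mx.

KB36mx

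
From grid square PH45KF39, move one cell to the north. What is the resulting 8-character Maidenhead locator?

Latitude extended square 9; +1 → 10, wraps to 0, carry into subsquare.
Latitude subsquare f = 5; +1 → 6 = g.
The longitude characters are unchanged.

PH45kg30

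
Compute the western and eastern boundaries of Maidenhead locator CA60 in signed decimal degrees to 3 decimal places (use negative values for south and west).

-128.000, -126.000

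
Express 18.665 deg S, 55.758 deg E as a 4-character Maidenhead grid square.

LH71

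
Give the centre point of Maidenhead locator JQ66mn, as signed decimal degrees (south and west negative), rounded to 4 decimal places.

76.5625, 13.0417

Field J=9, Q=16: +9·20° lon, +16·10° lat → SW at lon 0°, lat 70°.
Square 6, 6: +6·2° lon, +6·1° lat → SW at lon 12°, lat 76°.
Subsquare m=12, n=13: +12·0.0833333° lon, +13·0.0416667° lat → SW at lon 13°, lat 76.5417°.
Cell spans 0.0833333° lon × 0.0416667° lat. Centre is SW corner plus half of each.
latitude 76.5625, longitude 13.0417.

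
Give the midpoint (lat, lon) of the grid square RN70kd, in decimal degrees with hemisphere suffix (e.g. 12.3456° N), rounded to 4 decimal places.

Field R=17, N=13: +17·20° lon, +13·10° lat → SW at lon 160°, lat 40°.
Square 7, 0: +7·2° lon, +0·1° lat → SW at lon 174°, lat 40°.
Subsquare k=10, d=3: +10·0.0833333° lon, +3·0.0416667° lat → SW at lon 174.833°, lat 40.125°.
Cell spans 0.0833333° lon × 0.0416667° lat. Centre is SW corner plus half of each.
latitude 40.1458° N, longitude 174.8750° E.

40.1458° N, 174.8750° E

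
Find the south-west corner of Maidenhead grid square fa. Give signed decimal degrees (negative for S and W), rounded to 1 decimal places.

-90.0, -80.0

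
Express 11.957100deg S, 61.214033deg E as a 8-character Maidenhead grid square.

MH08ob50

Shift to the Maidenhead origin (180°W, 90°S): lon 241.21403, lat 78.04290.
Field (20°×10°, letters A–R): lon ⌊241.21403/20⌋ = 12 → M; lat ⌊78.04290/10⌋ = 7 → H.
Square (2°×1°, digits 0–9): lon ⌊1.21403/2⌋ = 0; lat ⌊8.04290/1⌋ = 8.
Subsquare (5′×2.5′, letters a–x): lon ⌊1.21403/0.0833333⌋ = 14 → o; lat ⌊0.04290/0.0416667⌋ = 1 → b.
Extended square (30″×15″, digits 0–9): lon ⌊0.04737/0.00833333⌋ = 5; lat ⌊0.00123/0.00416667⌋ = 0.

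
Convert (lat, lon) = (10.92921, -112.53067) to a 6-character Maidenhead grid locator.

DK30rw

Add 180° to longitude and 90° to latitude: 67.4693, 100.9292.
Field: lon ⌊67.4693/20⌋ = 3 → D; lat ⌊100.9292/10⌋ = 10 → K.
Square: lon ⌊7.4693/2⌋ = 3; lat ⌊0.9292/1⌋ = 0.
Subsquare: lon ⌊1.4693/0.0833333⌋ = 17 → r; lat ⌊0.9292/0.0416667⌋ = 22 → w.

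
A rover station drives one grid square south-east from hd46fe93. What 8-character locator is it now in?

Longitude extended square 9; +1 → 10, wraps to 0, carry into subsquare.
Longitude subsquare f = 5; +1 → 6 = g.
Latitude extended square 3; −1 → 2.

HD46ge02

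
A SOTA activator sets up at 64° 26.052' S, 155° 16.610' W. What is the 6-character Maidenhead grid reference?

BC25in

Add 180° to longitude and 90° to latitude: 24.7232, 25.5658.
Field: lon ⌊24.7232/20⌋ = 1 → B; lat ⌊25.5658/10⌋ = 2 → C.
Square: lon ⌊4.7232/2⌋ = 2; lat ⌊5.5658/1⌋ = 5.
Subsquare: lon ⌊0.7232/0.0833333⌋ = 8 → i; lat ⌊0.5658/0.0416667⌋ = 13 → n.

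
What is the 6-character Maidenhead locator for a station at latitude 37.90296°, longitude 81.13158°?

Shift to the Maidenhead origin (180°W, 90°S): lon 261.1316, lat 127.9030.
Field: lon ⌊261.1316/20⌋ = 13 → N; lat ⌊127.9030/10⌋ = 12 → M.
Square: lon ⌊1.1316/2⌋ = 0; lat ⌊7.9030/1⌋ = 7.
Subsquare: lon ⌊1.1316/0.0833333⌋ = 13 → n; lat ⌊0.9030/0.0416667⌋ = 21 → v.

NM07nv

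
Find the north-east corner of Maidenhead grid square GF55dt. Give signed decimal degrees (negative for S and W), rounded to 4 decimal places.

-34.1667, -49.6667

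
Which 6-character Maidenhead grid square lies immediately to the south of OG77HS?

Latitude subsquare s = 18; −1 → 17 = r.
The longitude characters are unchanged.

OG77hr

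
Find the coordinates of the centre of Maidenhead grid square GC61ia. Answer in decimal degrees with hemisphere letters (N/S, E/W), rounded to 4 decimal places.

68.9792° S, 47.2917° W

Field G=6, C=2: +6·20° lon, +2·10° lat → SW at lon -60°, lat -70°.
Square 6, 1: +6·2° lon, +1·1° lat → SW at lon -48°, lat -69°.
Subsquare i=8, a=0: +8·0.0833333° lon, +0·0.0416667° lat → SW at lon -47.3333°, lat -69°.
Cell spans 0.0833333° lon × 0.0416667° lat. Centre is SW corner plus half of each.
latitude 68.9792° S, longitude 47.2917° W.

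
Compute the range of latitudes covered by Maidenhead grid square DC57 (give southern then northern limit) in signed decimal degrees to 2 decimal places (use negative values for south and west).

-63.00, -62.00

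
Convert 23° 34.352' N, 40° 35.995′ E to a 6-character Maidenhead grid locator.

Shift to the Maidenhead origin (180°W, 90°S): lon 220.5999, lat 113.5725.
Field: 220.5999/20 → 11 → L, 113.5725/10 → 11 → L; chars LL.
Square: 0.5999/2 → 0, 3.5725/1 → 3; chars 03.
Subsquare: 0.5999/0.0833333 → 7 → h, 0.5725/0.0416667 → 13 → n; chars hn.

LL03hn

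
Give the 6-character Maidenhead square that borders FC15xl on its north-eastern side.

Longitude subsquare x = 23; +1 → 24, wraps to 0 = a, carry into square.
Longitude square 1; +1 → 2.
Latitude subsquare l = 11; +1 → 12 = m.

FC25am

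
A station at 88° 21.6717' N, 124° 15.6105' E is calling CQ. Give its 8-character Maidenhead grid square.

PR28di16

Add 180° to longitude and 90° to latitude: 304.26018, 178.36120.
Field: 304.26018/20 → 15 → P, 178.36120/10 → 17 → R; chars PR.
Square: 4.26018/2 → 2, 8.36120/1 → 8; chars 28.
Subsquare: 0.26018/0.0833333 → 3 → d, 0.36120/0.0416667 → 8 → i; chars di.
Extended square: 0.01018/0.00833333 → 1, 0.02786/0.00416667 → 6; chars 16.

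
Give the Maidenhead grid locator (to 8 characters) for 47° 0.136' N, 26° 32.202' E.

KN37ga40

Add 180° to longitude and 90° to latitude: 206.53670, 137.00227.
Field: lon ⌊206.53670/20⌋ = 10 → K; lat ⌊137.00227/10⌋ = 13 → N.
Square: lon ⌊6.53670/2⌋ = 3; lat ⌊7.00227/1⌋ = 7.
Subsquare: lon ⌊0.53670/0.0833333⌋ = 6 → g; lat ⌊0.00227/0.0416667⌋ = 0 → a.
Extended square: lon ⌊0.03670/0.00833333⌋ = 4; lat ⌊0.00227/0.00416667⌋ = 0.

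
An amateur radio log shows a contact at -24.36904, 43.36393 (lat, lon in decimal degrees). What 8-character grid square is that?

LG15qp31

Shift to the Maidenhead origin (180°W, 90°S): lon 223.36393, lat 65.63096.
Field: 223.36393/20 → 11 → L, 65.63096/10 → 6 → G; chars LG.
Square: 3.36393/2 → 1, 5.63096/1 → 5; chars 15.
Subsquare: 1.36393/0.0833333 → 16 → q, 0.63096/0.0416667 → 15 → p; chars qp.
Extended square: 0.03060/0.00833333 → 3, 0.00596/0.00416667 → 1; chars 31.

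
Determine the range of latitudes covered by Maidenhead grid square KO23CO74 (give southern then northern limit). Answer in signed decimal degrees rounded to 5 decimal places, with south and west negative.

Field K=10, O=14: +10·20° lon, +14·10° lat → SW at lon 20°, lat 50°.
Square 2, 3: +2·2° lon, +3·1° lat → SW at lon 24°, lat 53°.
Subsquare c=2, o=14: +2·0.0833333° lon, +14·0.0416667° lat → SW at lon 24.1667°, lat 53.5833°.
Extended square 7, 4: +7·0.00833333° lon, +4·0.00416667° lat → SW at lon 24.225°, lat 53.6°.
Cell spans 0.00833333° lon × 0.00416667° lat.
south 53.60000, north 53.60417.

53.60000, 53.60417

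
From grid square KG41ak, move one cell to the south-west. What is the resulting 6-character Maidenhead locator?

Longitude subsquare a = 0; −1 → -1, wraps to 23 = x, carry into square.
Longitude square 4; −1 → 3.
Latitude subsquare k = 10; −1 → 9 = j.

KG31xj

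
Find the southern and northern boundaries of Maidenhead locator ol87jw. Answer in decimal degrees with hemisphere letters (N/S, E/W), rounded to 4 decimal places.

27.9167° N, 27.9583° N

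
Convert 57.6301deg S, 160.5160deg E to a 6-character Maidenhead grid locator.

Shift to the Maidenhead origin (180°W, 90°S): lon 340.5160, lat 32.3699.
Field (20°×10°, letters A–R): lon ⌊340.5160/20⌋ = 17 → R; lat ⌊32.3699/10⌋ = 3 → D.
Square (2°×1°, digits 0–9): lon ⌊0.5160/2⌋ = 0; lat ⌊2.3699/1⌋ = 2.
Subsquare (5′×2.5′, letters a–x): lon ⌊0.5160/0.0833333⌋ = 6 → g; lat ⌊0.3699/0.0416667⌋ = 8 → i.

RD02gi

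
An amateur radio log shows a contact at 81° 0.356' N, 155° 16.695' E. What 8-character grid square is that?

Shift to the Maidenhead origin (180°W, 90°S): lon 335.27825, lat 171.00593.
Field: 335.27825/20 → 16 → Q, 171.00593/10 → 17 → R; chars QR.
Square: 15.27825/2 → 7, 1.00593/1 → 1; chars 71.
Subsquare: 1.27825/0.0833333 → 15 → p, 0.00593/0.0416667 → 0 → a; chars pa.
Extended square: 0.02825/0.00833333 → 3, 0.00593/0.00416667 → 1; chars 31.

QR71pa31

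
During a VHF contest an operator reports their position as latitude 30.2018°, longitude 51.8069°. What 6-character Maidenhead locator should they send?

Shift to the Maidenhead origin (180°W, 90°S): lon 231.8069, lat 120.2018.
Field (20°×10°, letters A–R): lon ⌊231.8069/20⌋ = 11 → L; lat ⌊120.2018/10⌋ = 12 → M.
Square (2°×1°, digits 0–9): lon ⌊11.8069/2⌋ = 5; lat ⌊0.2018/1⌋ = 0.
Subsquare (5′×2.5′, letters a–x): lon ⌊1.8069/0.0833333⌋ = 21 → v; lat ⌊0.2018/0.0416667⌋ = 4 → e.

LM50ve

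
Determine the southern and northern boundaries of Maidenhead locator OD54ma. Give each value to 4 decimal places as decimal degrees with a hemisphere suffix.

56.0000° S, 55.9583° S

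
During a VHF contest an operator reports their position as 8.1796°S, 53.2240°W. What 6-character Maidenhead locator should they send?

Add 180° to longitude and 90° to latitude: 126.7760, 81.8204.
Field (20°×10°, letters A–R): lon ⌊126.7760/20⌋ = 6 → G; lat ⌊81.8204/10⌋ = 8 → I.
Square (2°×1°, digits 0–9): lon ⌊6.7760/2⌋ = 3; lat ⌊1.8204/1⌋ = 1.
Subsquare (5′×2.5′, letters a–x): lon ⌊0.7760/0.0833333⌋ = 9 → j; lat ⌊0.8204/0.0416667⌋ = 19 → t.

GI31jt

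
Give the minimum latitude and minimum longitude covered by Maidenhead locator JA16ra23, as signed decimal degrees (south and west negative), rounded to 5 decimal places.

-83.98750, 3.43333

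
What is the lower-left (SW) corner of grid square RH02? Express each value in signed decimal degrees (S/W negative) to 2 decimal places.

-18.00, 160.00

Field R=17, H=7: +17·20° lon, +7·10° lat → SW at lon 160°, lat -20°.
Square 0, 2: +0·2° lon, +2·1° lat → SW at lon 160°, lat -18°.
latitude -18.00, longitude 160.00.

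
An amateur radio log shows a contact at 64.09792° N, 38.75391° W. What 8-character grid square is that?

HP04oc93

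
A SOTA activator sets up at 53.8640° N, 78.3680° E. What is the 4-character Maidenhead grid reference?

MO93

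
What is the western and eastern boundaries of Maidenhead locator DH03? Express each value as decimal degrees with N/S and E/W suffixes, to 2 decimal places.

120.00° W, 118.00° W

Field D=3, H=7: +3·20° lon, +7·10° lat → SW at lon -120°, lat -20°.
Square 0, 3: +0·2° lon, +3·1° lat → SW at lon -120°, lat -17°.
Cell spans 2° lon × 1° lat.
west 120.00° W, east 118.00° W.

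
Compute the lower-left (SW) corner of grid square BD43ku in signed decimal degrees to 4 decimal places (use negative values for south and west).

-56.1667, -151.1667

Field B=1, D=3: +1·20° lon, +3·10° lat → SW at lon -160°, lat -60°.
Square 4, 3: +4·2° lon, +3·1° lat → SW at lon -152°, lat -57°.
Subsquare k=10, u=20: +10·0.0833333° lon, +20·0.0416667° lat → SW at lon -151.167°, lat -56.1667°.
latitude -56.1667, longitude -151.1667.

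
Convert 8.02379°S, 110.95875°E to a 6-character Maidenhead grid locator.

Shift to the Maidenhead origin (180°W, 90°S): lon 290.9588, lat 81.9762.
Field: lon ⌊290.9588/20⌋ = 14 → O; lat ⌊81.9762/10⌋ = 8 → I.
Square: lon ⌊10.9588/2⌋ = 5; lat ⌊1.9762/1⌋ = 1.
Subsquare: lon ⌊0.9588/0.0833333⌋ = 11 → l; lat ⌊0.9762/0.0416667⌋ = 23 → x.

OI51lx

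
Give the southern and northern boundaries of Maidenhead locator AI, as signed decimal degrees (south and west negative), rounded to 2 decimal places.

-10.00, 0.00

Field A=0, I=8: +0·20° lon, +8·10° lat → SW at lon -180°, lat -10°.
Cell spans 20° lon × 10° lat.
south -10.00, north 0.00.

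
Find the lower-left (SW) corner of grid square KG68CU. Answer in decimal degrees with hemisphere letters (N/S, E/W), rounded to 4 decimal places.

Field K=10, G=6: +10·20° lon, +6·10° lat → SW at lon 20°, lat -30°.
Square 6, 8: +6·2° lon, +8·1° lat → SW at lon 32°, lat -22°.
Subsquare c=2, u=20: +2·0.0833333° lon, +20·0.0416667° lat → SW at lon 32.1667°, lat -21.1667°.
latitude 21.1667° S, longitude 32.1667° E.

21.1667° S, 32.1667° E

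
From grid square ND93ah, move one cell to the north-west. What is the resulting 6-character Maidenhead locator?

ND83xi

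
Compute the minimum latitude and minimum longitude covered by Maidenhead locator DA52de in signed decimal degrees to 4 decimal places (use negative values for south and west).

Field D=3, A=0: +3·20° lon, +0·10° lat → SW at lon -120°, lat -90°.
Square 5, 2: +5·2° lon, +2·1° lat → SW at lon -110°, lat -88°.
Subsquare d=3, e=4: +3·0.0833333° lon, +4·0.0416667° lat → SW at lon -109.75°, lat -87.8333°.
latitude -87.8333, longitude -109.7500.

-87.8333, -109.7500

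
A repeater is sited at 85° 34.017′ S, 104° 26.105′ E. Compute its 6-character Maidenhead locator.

Shift to the Maidenhead origin (180°W, 90°S): lon 284.4351, lat 4.4330.
Field: lon ⌊284.4351/20⌋ = 14 → O; lat ⌊4.4330/10⌋ = 0 → A.
Square: lon ⌊4.4351/2⌋ = 2; lat ⌊4.4330/1⌋ = 4.
Subsquare: lon ⌊0.4351/0.0833333⌋ = 5 → f; lat ⌊0.4330/0.0416667⌋ = 10 → k.

OA24fk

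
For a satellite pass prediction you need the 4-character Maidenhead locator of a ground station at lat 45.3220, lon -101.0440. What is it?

Shift to the Maidenhead origin (180°W, 90°S): lon 78.96, lat 135.32.
Field: lon ⌊78.96/20⌋ = 3 → D; lat ⌊135.32/10⌋ = 13 → N.
Square: lon ⌊18.96/2⌋ = 9; lat ⌊5.32/1⌋ = 5.

DN95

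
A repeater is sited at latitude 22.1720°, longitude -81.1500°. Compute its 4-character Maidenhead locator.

Shift to the Maidenhead origin (180°W, 90°S): lon 98.85, lat 112.17.
Field: 98.85/20 → 4 → E, 112.17/10 → 11 → L; chars EL.
Square: 18.85/2 → 9, 2.17/1 → 2; chars 92.

EL92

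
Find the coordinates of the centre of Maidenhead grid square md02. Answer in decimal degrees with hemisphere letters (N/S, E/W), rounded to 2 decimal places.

Field M=12, D=3: +12·20° lon, +3·10° lat → SW at lon 60°, lat -60°.
Square 0, 2: +0·2° lon, +2·1° lat → SW at lon 60°, lat -58°.
Cell spans 2° lon × 1° lat. Centre is SW corner plus half of each.
latitude 57.50° S, longitude 61.00° E.

57.50° S, 61.00° E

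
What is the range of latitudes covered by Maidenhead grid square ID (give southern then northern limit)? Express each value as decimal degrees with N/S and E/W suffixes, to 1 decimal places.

Field I=8, D=3: +8·20° lon, +3·10° lat → SW at lon -20°, lat -60°.
Cell spans 20° lon × 10° lat.
south 60.0° S, north 50.0° S.

60.0° S, 50.0° S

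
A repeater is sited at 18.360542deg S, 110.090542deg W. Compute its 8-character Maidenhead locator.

Offset from 180°W / 90°S: lon 69.90946°, lat 71.63946°.
Field: 69.90946/20 → 3 → D, 71.63946/10 → 7 → H; chars DH.
Square: 9.90946/2 → 4, 1.63946/1 → 1; chars 41.
Subsquare: 1.90946/0.0833333 → 22 → w, 0.63946/0.0416667 → 15 → p; chars wp.
Extended square: 0.07612/0.00833333 → 9, 0.01446/0.00416667 → 3; chars 93.

DH41wp93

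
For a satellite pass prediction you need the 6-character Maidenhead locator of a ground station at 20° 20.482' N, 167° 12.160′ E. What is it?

Offset from 180°W / 90°S: lon 347.2027°, lat 110.3414°.
Field (20°×10°, letters A–R): lon ⌊347.2027/20⌋ = 17 → R; lat ⌊110.3414/10⌋ = 11 → L.
Square (2°×1°, digits 0–9): lon ⌊7.2027/2⌋ = 3; lat ⌊0.3414/1⌋ = 0.
Subsquare (5′×2.5′, letters a–x): lon ⌊1.2027/0.0833333⌋ = 14 → o; lat ⌊0.3414/0.0416667⌋ = 8 → i.

RL30oi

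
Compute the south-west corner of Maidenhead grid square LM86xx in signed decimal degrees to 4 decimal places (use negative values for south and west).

36.9583, 57.9167

Field L=11, M=12: +11·20° lon, +12·10° lat → SW at lon 40°, lat 30°.
Square 8, 6: +8·2° lon, +6·1° lat → SW at lon 56°, lat 36°.
Subsquare x=23, x=23: +23·0.0833333° lon, +23·0.0416667° lat → SW at lon 57.9167°, lat 36.9583°.
latitude 36.9583, longitude 57.9167.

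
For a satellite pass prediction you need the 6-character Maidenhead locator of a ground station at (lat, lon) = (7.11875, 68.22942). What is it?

MJ47cc

Shift to the Maidenhead origin (180°W, 90°S): lon 248.2294, lat 97.1188.
Field: lon ⌊248.2294/20⌋ = 12 → M; lat ⌊97.1188/10⌋ = 9 → J.
Square: lon ⌊8.2294/2⌋ = 4; lat ⌊7.1188/1⌋ = 7.
Subsquare: lon ⌊0.2294/0.0833333⌋ = 2 → c; lat ⌊0.1188/0.0416667⌋ = 2 → c.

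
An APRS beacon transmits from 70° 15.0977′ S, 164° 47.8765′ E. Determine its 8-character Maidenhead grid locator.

RB29jr59

Shift to the Maidenhead origin (180°W, 90°S): lon 344.79794, lat 19.74837.
Field (20°×10°, letters A–R): lon ⌊344.79794/20⌋ = 17 → R; lat ⌊19.74837/10⌋ = 1 → B.
Square (2°×1°, digits 0–9): lon ⌊4.79794/2⌋ = 2; lat ⌊9.74837/1⌋ = 9.
Subsquare (5′×2.5′, letters a–x): lon ⌊0.79794/0.0833333⌋ = 9 → j; lat ⌊0.74837/0.0416667⌋ = 17 → r.
Extended square (30″×15″, digits 0–9): lon ⌊0.04794/0.00833333⌋ = 5; lat ⌊0.04004/0.00416667⌋ = 9.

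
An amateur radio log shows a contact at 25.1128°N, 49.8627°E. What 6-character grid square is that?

LL45wc

Add 180° to longitude and 90° to latitude: 229.8627, 115.1128.
Field (20°×10°, letters A–R): lon ⌊229.8627/20⌋ = 11 → L; lat ⌊115.1128/10⌋ = 11 → L.
Square (2°×1°, digits 0–9): lon ⌊9.8627/2⌋ = 4; lat ⌊5.1128/1⌋ = 5.
Subsquare (5′×2.5′, letters a–x): lon ⌊1.8627/0.0833333⌋ = 22 → w; lat ⌊0.1128/0.0416667⌋ = 2 → c.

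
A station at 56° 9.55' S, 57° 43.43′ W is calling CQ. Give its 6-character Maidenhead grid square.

Shift to the Maidenhead origin (180°W, 90°S): lon 122.2762, lat 33.8408.
Field (20°×10°, letters A–R): lon ⌊122.2762/20⌋ = 6 → G; lat ⌊33.8408/10⌋ = 3 → D.
Square (2°×1°, digits 0–9): lon ⌊2.2762/2⌋ = 1; lat ⌊3.8408/1⌋ = 3.
Subsquare (5′×2.5′, letters a–x): lon ⌊0.2762/0.0833333⌋ = 3 → d; lat ⌊0.8408/0.0416667⌋ = 20 → u.

GD13du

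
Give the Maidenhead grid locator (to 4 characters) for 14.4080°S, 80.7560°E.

NH05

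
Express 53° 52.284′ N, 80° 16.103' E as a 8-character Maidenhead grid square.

Add 180° to longitude and 90° to latitude: 260.26838, 143.87140.
Field (20°×10°, letters A–R): 260.26838/20 → 13 → N, 143.87140/10 → 14 → O; chars NO.
Square (2°×1°, digits 0–9): 0.26838/2 → 0, 3.87140/1 → 3; chars 03.
Subsquare (5′×2.5′, letters a–x): 0.26838/0.0833333 → 3 → d, 0.87140/0.0416667 → 20 → u; chars du.
Extended square (30″×15″, digits 0–9): 0.01838/0.00833333 → 2, 0.03807/0.00416667 → 9; chars 29.

NO03du29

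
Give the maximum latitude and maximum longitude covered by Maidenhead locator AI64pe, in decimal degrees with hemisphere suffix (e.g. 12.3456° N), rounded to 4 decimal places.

Field A=0, I=8: +0·20° lon, +8·10° lat → SW at lon -180°, lat -10°.
Square 6, 4: +6·2° lon, +4·1° lat → SW at lon -168°, lat -6°.
Subsquare p=15, e=4: +15·0.0833333° lon, +4·0.0416667° lat → SW at lon -166.75°, lat -5.83333°.
Cell spans 0.0833333° lon × 0.0416667° lat. NE corner is SW corner plus one full cell.
latitude 5.7917° S, longitude 166.6667° W.

5.7917° S, 166.6667° W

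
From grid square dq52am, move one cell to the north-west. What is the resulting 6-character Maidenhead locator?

DQ42xn

Longitude subsquare a = 0; −1 → -1, wraps to 23 = x, carry into square.
Longitude square 5; −1 → 4.
Latitude subsquare m = 12; +1 → 13 = n.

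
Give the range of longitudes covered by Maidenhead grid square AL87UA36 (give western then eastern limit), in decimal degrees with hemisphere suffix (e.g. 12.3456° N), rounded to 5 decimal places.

Field A=0, L=11: +0·20° lon, +11·10° lat → SW at lon -180°, lat 20°.
Square 8, 7: +8·2° lon, +7·1° lat → SW at lon -164°, lat 27°.
Subsquare u=20, a=0: +20·0.0833333° lon, +0·0.0416667° lat → SW at lon -162.333°, lat 27°.
Extended square 3, 6: +3·0.00833333° lon, +6·0.00416667° lat → SW at lon -162.308°, lat 27.025°.
Cell spans 0.00833333° lon × 0.00416667° lat.
west 162.30833° W, east 162.30000° W.

162.30833° W, 162.30000° W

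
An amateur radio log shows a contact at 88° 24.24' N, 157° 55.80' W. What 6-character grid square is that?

Shift to the Maidenhead origin (180°W, 90°S): lon 22.0700, lat 178.4040.
Field: lon ⌊22.0700/20⌋ = 1 → B; lat ⌊178.4040/10⌋ = 17 → R.
Square: lon ⌊2.0700/2⌋ = 1; lat ⌊8.4040/1⌋ = 8.
Subsquare: lon ⌊0.0700/0.0833333⌋ = 0 → a; lat ⌊0.4040/0.0416667⌋ = 9 → j.

BR18aj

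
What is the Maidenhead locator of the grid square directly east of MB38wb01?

MB38wb11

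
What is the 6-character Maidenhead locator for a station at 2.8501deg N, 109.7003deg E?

Offset from 180°W / 90°S: lon 289.7003°, lat 92.8501°.
Field: lon ⌊289.7003/20⌋ = 14 → O; lat ⌊92.8501/10⌋ = 9 → J.
Square: lon ⌊9.7003/2⌋ = 4; lat ⌊2.8501/1⌋ = 2.
Subsquare: lon ⌊1.7003/0.0833333⌋ = 20 → u; lat ⌊0.8501/0.0416667⌋ = 20 → u.

OJ42uu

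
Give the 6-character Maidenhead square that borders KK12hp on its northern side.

Latitude subsquare p = 15; +1 → 16 = q.
The longitude characters are unchanged.

KK12hq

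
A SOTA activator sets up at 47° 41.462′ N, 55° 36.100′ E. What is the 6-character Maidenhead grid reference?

Add 180° to longitude and 90° to latitude: 235.6017, 137.6910.
Field: 235.6017/20 → 11 → L, 137.6910/10 → 13 → N; chars LN.
Square: 15.6017/2 → 7, 7.6910/1 → 7; chars 77.
Subsquare: 1.6017/0.0833333 → 19 → t, 0.6910/0.0416667 → 16 → q; chars tq.

LN77tq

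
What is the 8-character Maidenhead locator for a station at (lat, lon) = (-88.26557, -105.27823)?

DA71ir66

Shift to the Maidenhead origin (180°W, 90°S): lon 74.72177, lat 1.73443.
Field (20°×10°, letters A–R): 74.72177/20 → 3 → D, 1.73443/10 → 0 → A; chars DA.
Square (2°×1°, digits 0–9): 14.72177/2 → 7, 1.73443/1 → 1; chars 71.
Subsquare (5′×2.5′, letters a–x): 0.72177/0.0833333 → 8 → i, 0.73443/0.0416667 → 17 → r; chars ir.
Extended square (30″×15″, digits 0–9): 0.05510/0.00833333 → 6, 0.02610/0.00416667 → 6; chars 66.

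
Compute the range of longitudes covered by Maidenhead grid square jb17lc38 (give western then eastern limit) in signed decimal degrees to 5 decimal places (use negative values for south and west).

2.94167, 2.95000

Field J=9, B=1: +9·20° lon, +1·10° lat → SW at lon 0°, lat -80°.
Square 1, 7: +1·2° lon, +7·1° lat → SW at lon 2°, lat -73°.
Subsquare l=11, c=2: +11·0.0833333° lon, +2·0.0416667° lat → SW at lon 2.91667°, lat -72.9167°.
Extended square 3, 8: +3·0.00833333° lon, +8·0.00416667° lat → SW at lon 2.94167°, lat -72.8833°.
Cell spans 0.00833333° lon × 0.00416667° lat.
west 2.94167, east 2.95000.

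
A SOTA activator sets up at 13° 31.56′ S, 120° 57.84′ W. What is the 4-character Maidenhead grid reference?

CH96

Shift to the Maidenhead origin (180°W, 90°S): lon 59.04, lat 76.47.
Field (20°×10°, letters A–R): lon ⌊59.04/20⌋ = 2 → C; lat ⌊76.47/10⌋ = 7 → H.
Square (2°×1°, digits 0–9): lon ⌊19.04/2⌋ = 9; lat ⌊6.47/1⌋ = 6.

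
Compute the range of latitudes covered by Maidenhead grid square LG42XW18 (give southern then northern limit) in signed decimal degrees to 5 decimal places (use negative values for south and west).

-27.05000, -27.04583

Field L=11, G=6: +11·20° lon, +6·10° lat → SW at lon 40°, lat -30°.
Square 4, 2: +4·2° lon, +2·1° lat → SW at lon 48°, lat -28°.
Subsquare x=23, w=22: +23·0.0833333° lon, +22·0.0416667° lat → SW at lon 49.9167°, lat -27.0833°.
Extended square 1, 8: +1·0.00833333° lon, +8·0.00416667° lat → SW at lon 49.925°, lat -27.05°.
Cell spans 0.00833333° lon × 0.00416667° lat.
south -27.05000, north -27.04583.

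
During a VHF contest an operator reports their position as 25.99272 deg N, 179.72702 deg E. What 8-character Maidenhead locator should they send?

Shift to the Maidenhead origin (180°W, 90°S): lon 359.72702, lat 115.99272.
Field: 359.72702/20 → 17 → R, 115.99272/10 → 11 → L; chars RL.
Square: 19.72702/2 → 9, 5.99272/1 → 5; chars 95.
Subsquare: 1.72702/0.0833333 → 20 → u, 0.99272/0.0416667 → 23 → x; chars ux.
Extended square: 0.06035/0.00833333 → 7, 0.03439/0.00416667 → 8; chars 78.

RL95ux78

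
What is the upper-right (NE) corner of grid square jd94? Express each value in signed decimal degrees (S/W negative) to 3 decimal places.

Field J=9, D=3: +9·20° lon, +3·10° lat → SW at lon 0°, lat -60°.
Square 9, 4: +9·2° lon, +4·1° lat → SW at lon 18°, lat -56°.
Cell spans 2° lon × 1° lat. NE corner is SW corner plus one full cell.
latitude -55.000, longitude 20.000.

-55.000, 20.000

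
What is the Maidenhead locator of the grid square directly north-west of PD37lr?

Longitude subsquare l = 11; −1 → 10 = k.
Latitude subsquare r = 17; +1 → 18 = s.

PD37ks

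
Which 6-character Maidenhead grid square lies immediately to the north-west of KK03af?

JK93xg

Longitude subsquare a = 0; −1 → -1, wraps to 23 = x, carry into square.
Longitude square 0; −1 → -1, wraps to 9, carry into field.
Longitude field K = 10; −1 → 9 = J.
Latitude subsquare f = 5; +1 → 6 = g.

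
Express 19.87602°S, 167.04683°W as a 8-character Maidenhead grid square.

AH60lc49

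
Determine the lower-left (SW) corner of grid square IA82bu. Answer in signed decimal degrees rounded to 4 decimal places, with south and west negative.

-87.1667, -3.9167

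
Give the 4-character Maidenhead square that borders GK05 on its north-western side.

Longitude square 0; −1 → -1, wraps to 9, carry into field.
Longitude field G = 6; −1 → 5 = F.
Latitude square 5; +1 → 6.

FK96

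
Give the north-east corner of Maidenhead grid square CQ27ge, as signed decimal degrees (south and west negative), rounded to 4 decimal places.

77.2083, -135.4167

Field C=2, Q=16: +2·20° lon, +16·10° lat → SW at lon -140°, lat 70°.
Square 2, 7: +2·2° lon, +7·1° lat → SW at lon -136°, lat 77°.
Subsquare g=6, e=4: +6·0.0833333° lon, +4·0.0416667° lat → SW at lon -135.5°, lat 77.1667°.
Cell spans 0.0833333° lon × 0.0416667° lat. NE corner is SW corner plus one full cell.
latitude 77.2083, longitude -135.4167.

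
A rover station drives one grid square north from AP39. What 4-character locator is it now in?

Latitude square 9; +1 → 10, wraps to 0, carry into field.
Latitude field P = 15; +1 → 16 = Q.
The longitude characters are unchanged.

AQ30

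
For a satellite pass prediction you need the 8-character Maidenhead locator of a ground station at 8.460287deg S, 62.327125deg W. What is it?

FI81um09

Shift to the Maidenhead origin (180°W, 90°S): lon 117.67288, lat 81.53971.
Field (20°×10°, letters A–R): 117.67288/20 → 5 → F, 81.53971/10 → 8 → I; chars FI.
Square (2°×1°, digits 0–9): 17.67288/2 → 8, 1.53971/1 → 1; chars 81.
Subsquare (5′×2.5′, letters a–x): 1.67288/0.0833333 → 20 → u, 0.53971/0.0416667 → 12 → m; chars um.
Extended square (30″×15″, digits 0–9): 0.00621/0.00833333 → 0, 0.03971/0.00416667 → 9; chars 09.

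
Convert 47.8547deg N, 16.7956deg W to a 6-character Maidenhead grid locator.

IN17ou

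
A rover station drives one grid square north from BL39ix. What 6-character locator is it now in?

BM30ia

Latitude subsquare x = 23; +1 → 24, wraps to 0 = a, carry into square.
Latitude square 9; +1 → 10, wraps to 0, carry into field.
Latitude field L = 11; +1 → 12 = M.
The longitude characters are unchanged.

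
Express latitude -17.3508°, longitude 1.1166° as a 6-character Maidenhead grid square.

Add 180° to longitude and 90° to latitude: 181.1166, 72.6492.
Field: 181.1166/20 → 9 → J, 72.6492/10 → 7 → H; chars JH.
Square: 1.1166/2 → 0, 2.6492/1 → 2; chars 02.
Subsquare: 1.1166/0.0833333 → 13 → n, 0.6492/0.0416667 → 15 → p; chars np.

JH02np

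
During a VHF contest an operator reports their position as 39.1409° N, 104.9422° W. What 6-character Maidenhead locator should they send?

Offset from 180°W / 90°S: lon 75.0578°, lat 129.1409°.
Field: lon ⌊75.0578/20⌋ = 3 → D; lat ⌊129.1409/10⌋ = 12 → M.
Square: lon ⌊15.0578/2⌋ = 7; lat ⌊9.1409/1⌋ = 9.
Subsquare: lon ⌊1.0578/0.0833333⌋ = 12 → m; lat ⌊0.1409/0.0416667⌋ = 3 → d.

DM79md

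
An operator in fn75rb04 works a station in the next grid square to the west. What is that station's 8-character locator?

FN75qb94

Longitude extended square 0; −1 → -1, wraps to 9, carry into subsquare.
Longitude subsquare r = 17; −1 → 16 = q.
The latitude characters are unchanged.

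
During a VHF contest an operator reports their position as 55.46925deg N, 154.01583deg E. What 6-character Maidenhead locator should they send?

QO75al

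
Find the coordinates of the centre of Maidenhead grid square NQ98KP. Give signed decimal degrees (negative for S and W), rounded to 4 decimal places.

Field N=13, Q=16: +13·20° lon, +16·10° lat → SW at lon 80°, lat 70°.
Square 9, 8: +9·2° lon, +8·1° lat → SW at lon 98°, lat 78°.
Subsquare k=10, p=15: +10·0.0833333° lon, +15·0.0416667° lat → SW at lon 98.8333°, lat 78.625°.
Cell spans 0.0833333° lon × 0.0416667° lat. Centre is SW corner plus half of each.
latitude 78.6458, longitude 98.8750.

78.6458, 98.8750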